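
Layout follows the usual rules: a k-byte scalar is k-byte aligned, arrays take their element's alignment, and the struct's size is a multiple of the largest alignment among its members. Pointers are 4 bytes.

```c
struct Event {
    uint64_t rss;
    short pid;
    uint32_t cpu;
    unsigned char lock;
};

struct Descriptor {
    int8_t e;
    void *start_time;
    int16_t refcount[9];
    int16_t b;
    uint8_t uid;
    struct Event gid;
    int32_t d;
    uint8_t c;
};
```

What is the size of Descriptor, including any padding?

Event: rss at 0 (size 8, align 8) → ends 8; pid at 8 (size 2, align 2) → ends 10; pad 2 to align 4 for cpu; cpu at 12 (size 4, align 4) → ends 16; lock at 16 (size 1, align 1) → ends 17; tail pad 7 to reach multiple of 8; total 24 bytes, alignment 8
e at 0 (size 1, align 1) → ends 1
pad 3 to align 4 for start_time
start_time at 4 (size 4, align 4) → ends 8
refcount at 8 (size 18, align 2) → ends 26
b at 26 (size 2, align 2) → ends 28
uid at 28 (size 1, align 1) → ends 29
pad 3 to align 8 for gid
gid at 32 (size 24, align 8) → ends 56
d at 56 (size 4, align 4) → ends 60
c at 60 (size 1, align 1) → ends 61
tail pad 3 to reach multiple of 8
total 64 bytes, alignment 8

64 bytes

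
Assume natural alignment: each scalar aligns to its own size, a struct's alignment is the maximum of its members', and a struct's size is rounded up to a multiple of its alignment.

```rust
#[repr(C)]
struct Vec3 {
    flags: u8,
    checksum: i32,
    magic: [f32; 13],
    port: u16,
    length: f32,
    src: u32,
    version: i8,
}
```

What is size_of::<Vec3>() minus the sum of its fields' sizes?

flags at 0 (size 1, align 1) → ends 1
pad 3 to align 4 for checksum
checksum at 4 (size 4, align 4) → ends 8
magic at 8 (size 52, align 4) → ends 60
port at 60 (size 2, align 2) → ends 62
pad 2 to align 4 for length
length at 64 (size 4, align 4) → ends 68
src at 68 (size 4, align 4) → ends 72
version at 72 (size 1, align 1) → ends 73
tail pad 3 to reach multiple of 4
total 76 bytes, alignment 4
data bytes 68, size 76 → padding 8

8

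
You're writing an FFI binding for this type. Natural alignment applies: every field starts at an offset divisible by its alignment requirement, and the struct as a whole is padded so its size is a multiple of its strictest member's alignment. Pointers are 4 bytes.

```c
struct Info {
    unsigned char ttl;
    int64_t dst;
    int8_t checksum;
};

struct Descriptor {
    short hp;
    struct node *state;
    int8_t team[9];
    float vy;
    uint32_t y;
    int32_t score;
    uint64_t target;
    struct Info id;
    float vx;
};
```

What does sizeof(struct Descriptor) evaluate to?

72

Info: 0..1  ttl  (1B, 1-aligned); 1..8  -- padding (7B); 8..16  dst  (8B, 8-aligned); 16..17  checksum  (1B, 1-aligned); 17..24  -- tail padding (7B); sizeof = 24, alignof = 8
0..2  hp  (2B, 2-aligned)
2..4  -- padding (2B)
4..8  state  (4B, 4-aligned)
8..17  team  (9B, 1-aligned)
17..20  -- padding (3B)
20..24  vy  (4B, 4-aligned)
24..28  y  (4B, 4-aligned)
28..32  score  (4B, 4-aligned)
32..40  target  (8B, 8-aligned)
40..64  id  (24B, 8-aligned)
64..68  vx  (4B, 4-aligned)
68..72  -- tail padding (4B)
sizeof = 72, alignof = 8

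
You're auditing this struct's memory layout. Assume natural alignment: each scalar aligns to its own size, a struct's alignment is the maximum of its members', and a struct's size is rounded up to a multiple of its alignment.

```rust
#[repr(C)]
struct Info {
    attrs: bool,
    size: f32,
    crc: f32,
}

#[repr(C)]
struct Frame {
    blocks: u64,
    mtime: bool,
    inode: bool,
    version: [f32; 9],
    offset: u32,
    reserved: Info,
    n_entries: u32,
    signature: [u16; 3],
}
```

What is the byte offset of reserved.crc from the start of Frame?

Info: attrs at 0 (size 1, align 1) → ends 1; pad 3 to align 4 for size; size at 4 (size 4, align 4) → ends 8; crc at 8 (size 4, align 4) → ends 12; total 12 bytes, alignment 4
blocks at 0 (size 8, align 8) → ends 8
mtime at 8 (size 1, align 1) → ends 9
inode at 9 (size 1, align 1) → ends 10
pad 2 to align 4 for version
version at 12 (size 36, align 4) → ends 48
offset at 48 (size 4, align 4) → ends 52
reserved at 52 (size 12, align 4) → ends 64
within Info: crc at 8
52 + 8 = 60

60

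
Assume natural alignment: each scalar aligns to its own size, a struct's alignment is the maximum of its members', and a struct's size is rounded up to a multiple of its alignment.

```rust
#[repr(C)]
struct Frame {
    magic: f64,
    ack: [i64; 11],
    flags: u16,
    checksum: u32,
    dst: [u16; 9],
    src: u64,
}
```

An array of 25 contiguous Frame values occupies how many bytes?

3400

@0: magic [8B, align 8] → 8
@8: ack [88B, align 8] → 96
@96: flags [2B, align 2] → 98
+2 pad (align 4)
@100: checksum [4B, align 4] → 104
@104: dst [18B, align 2] → 122
+6 pad (align 8)
@128: src [8B, align 8] → 136
size 136, align 8
array of 25: 25 × 136 = 3400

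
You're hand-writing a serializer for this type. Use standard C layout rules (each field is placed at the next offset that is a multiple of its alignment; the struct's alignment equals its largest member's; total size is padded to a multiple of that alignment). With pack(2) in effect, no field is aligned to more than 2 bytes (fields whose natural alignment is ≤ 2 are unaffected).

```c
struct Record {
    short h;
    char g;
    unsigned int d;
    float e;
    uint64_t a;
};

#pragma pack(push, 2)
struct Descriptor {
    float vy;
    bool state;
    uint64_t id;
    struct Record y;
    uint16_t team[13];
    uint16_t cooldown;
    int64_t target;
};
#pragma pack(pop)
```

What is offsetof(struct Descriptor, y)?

Record: @0: h [2B, align 2] → 2; @2: g [1B, align 1] → 3; +1 pad (align 4); @4: d [4B, align 4] → 8; @8: e [4B, align 4] → 12; +4 pad (align 8); @16: a [8B, align 8] → 24; size 24, align 8
@0: vy [4B, align 2] → 4
@4: state [1B, align 1] → 5
+1 pad (align 2)
@6: id [8B, align 2] → 14
@14: y [24B, align 2] → 38

14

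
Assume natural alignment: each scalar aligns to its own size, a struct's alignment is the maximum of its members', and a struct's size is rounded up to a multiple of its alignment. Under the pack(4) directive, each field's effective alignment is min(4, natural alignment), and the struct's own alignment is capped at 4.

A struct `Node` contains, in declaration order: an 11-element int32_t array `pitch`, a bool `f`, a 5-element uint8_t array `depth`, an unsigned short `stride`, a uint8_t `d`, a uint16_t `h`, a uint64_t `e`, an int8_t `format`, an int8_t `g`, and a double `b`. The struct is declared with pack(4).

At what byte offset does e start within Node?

0..44  pitch  (44B, 4-aligned)
44..45  f  (1B, 1-aligned)
45..50  depth  (5B, 1-aligned)
50..52  stride  (2B, 2-aligned)
52..53  d  (1B, 1-aligned)
53..54  -- padding (1B)
54..56  h  (2B, 2-aligned)
56..64  e  (8B, 4-aligned)

56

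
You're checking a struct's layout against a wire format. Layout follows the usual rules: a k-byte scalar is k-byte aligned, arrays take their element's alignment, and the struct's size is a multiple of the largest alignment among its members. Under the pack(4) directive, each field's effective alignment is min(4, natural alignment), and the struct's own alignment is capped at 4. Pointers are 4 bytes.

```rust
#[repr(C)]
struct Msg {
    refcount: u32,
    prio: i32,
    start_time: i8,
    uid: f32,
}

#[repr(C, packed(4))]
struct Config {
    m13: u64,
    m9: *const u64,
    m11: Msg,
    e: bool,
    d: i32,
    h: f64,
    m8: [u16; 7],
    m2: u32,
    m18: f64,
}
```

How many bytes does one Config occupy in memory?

Msg: refcount at 0 (size 4, align 4) → ends 4; prio at 4 (size 4, align 4) → ends 8; start_time at 8 (size 1, align 1) → ends 9; pad 3 to align 4 for uid; uid at 12 (size 4, align 4) → ends 16; total 16 bytes, alignment 4
m13 at 0 (size 8, align 4) → ends 8
m9 at 8 (size 4, align 4) → ends 12
m11 at 12 (size 16, align 4) → ends 28
e at 28 (size 1, align 1) → ends 29
pad 3 to align 4 for d
d at 32 (size 4, align 4) → ends 36
h at 36 (size 8, align 4) → ends 44
m8 at 44 (size 14, align 2) → ends 58
pad 2 to align 4 for m2
m2 at 60 (size 4, align 4) → ends 64
m18 at 64 (size 8, align 4) → ends 72
total 72 bytes, alignment 4

72 bytes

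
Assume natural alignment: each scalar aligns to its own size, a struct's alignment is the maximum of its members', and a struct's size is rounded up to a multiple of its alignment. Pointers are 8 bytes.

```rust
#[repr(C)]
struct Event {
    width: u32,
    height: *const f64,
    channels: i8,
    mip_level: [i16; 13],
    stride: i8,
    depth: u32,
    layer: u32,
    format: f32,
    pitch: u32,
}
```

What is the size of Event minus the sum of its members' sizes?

8

@0: width [4B, align 4] → 4
+4 pad (align 8)
@8: height [8B, align 8] → 16
@16: channels [1B, align 1] → 17
+1 pad (align 2)
@18: mip_level [26B, align 2] → 44
@44: stride [1B, align 1] → 45
+3 pad (align 4)
@48: depth [4B, align 4] → 52
@52: layer [4B, align 4] → 56
@56: format [4B, align 4] → 60
@60: pitch [4B, align 4] → 64
size 64, align 8
data bytes 56, size 64 → padding 8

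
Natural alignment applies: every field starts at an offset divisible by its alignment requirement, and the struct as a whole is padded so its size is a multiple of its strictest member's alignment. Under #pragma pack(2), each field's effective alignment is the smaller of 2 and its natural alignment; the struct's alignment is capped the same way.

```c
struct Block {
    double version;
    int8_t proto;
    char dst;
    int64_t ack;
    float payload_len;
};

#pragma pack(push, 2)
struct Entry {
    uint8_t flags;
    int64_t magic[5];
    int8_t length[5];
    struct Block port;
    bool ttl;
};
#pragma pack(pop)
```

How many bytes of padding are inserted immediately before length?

Block: version at 0 (size 8, align 8) → ends 8; proto at 8 (size 1, align 1) → ends 9; dst at 9 (size 1, align 1) → ends 10; pad 6 to align 8 for ack; ack at 16 (size 8, align 8) → ends 24; payload_len at 24 (size 4, align 4) → ends 28; tail pad 4 to reach multiple of 8; total 32 bytes, alignment 8
flags at 0 (size 1, align 1) → ends 1
pad 1 to align 2 for magic
magic at 2 (size 40, align 2) → ends 42
length at 42 (size 5, align 1) → ends 47

0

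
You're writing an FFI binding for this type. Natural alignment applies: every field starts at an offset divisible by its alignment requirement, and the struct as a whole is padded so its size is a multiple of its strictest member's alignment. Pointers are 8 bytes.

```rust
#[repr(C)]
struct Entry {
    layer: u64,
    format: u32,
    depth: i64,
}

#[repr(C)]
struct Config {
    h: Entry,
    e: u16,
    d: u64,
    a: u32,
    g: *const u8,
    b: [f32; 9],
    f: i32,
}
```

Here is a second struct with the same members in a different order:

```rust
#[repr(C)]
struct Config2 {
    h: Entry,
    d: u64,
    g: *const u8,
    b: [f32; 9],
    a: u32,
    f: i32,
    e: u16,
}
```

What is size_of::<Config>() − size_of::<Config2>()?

Entry: 0..8  layer  (8B, 8-aligned); 8..12  format  (4B, 4-aligned); 12..16  -- padding (4B); 16..24  depth  (8B, 8-aligned); sizeof = 24, alignof = 8
0..24  h  (24B, 8-aligned)
24..26  e  (2B, 2-aligned)
26..32  -- padding (6B)
32..40  d  (8B, 8-aligned)
40..44  a  (4B, 4-aligned)
44..48  -- padding (4B)
48..56  g  (8B, 8-aligned)
56..92  b  (36B, 4-aligned)
92..96  f  (4B, 4-aligned)
sizeof = 96, alignof = 8
— Config2 —
0..24  h  (24B, 8-aligned)
24..32  d  (8B, 8-aligned)
32..40  g  (8B, 8-aligned)
40..76  b  (36B, 4-aligned)
76..80  a  (4B, 4-aligned)
80..84  f  (4B, 4-aligned)
84..86  e  (2B, 2-aligned)
86..88  -- tail padding (2B)
sizeof = 88, alignof = 8
96 − 88 = 8

8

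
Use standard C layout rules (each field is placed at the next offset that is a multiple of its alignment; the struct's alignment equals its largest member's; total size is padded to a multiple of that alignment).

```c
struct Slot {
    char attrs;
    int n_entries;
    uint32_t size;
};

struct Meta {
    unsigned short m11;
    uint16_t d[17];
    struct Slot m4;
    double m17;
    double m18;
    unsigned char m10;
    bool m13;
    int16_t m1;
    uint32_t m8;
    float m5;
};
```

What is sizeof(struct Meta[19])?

Slot: attrs at 0 (size 1, align 1) → ends 1; pad 3 to align 4 for n_entries; n_entries at 4 (size 4, align 4) → ends 8; size at 8 (size 4, align 4) → ends 12; total 12 bytes, alignment 4
m11 at 0 (size 2, align 2) → ends 2
d at 2 (size 34, align 2) → ends 36
m4 at 36 (size 12, align 4) → ends 48
m17 at 48 (size 8, align 8) → ends 56
m18 at 56 (size 8, align 8) → ends 64
m10 at 64 (size 1, align 1) → ends 65
m13 at 65 (size 1, align 1) → ends 66
m1 at 66 (size 2, align 2) → ends 68
m8 at 68 (size 4, align 4) → ends 72
m5 at 72 (size 4, align 4) → ends 76
tail pad 4 to reach multiple of 8
total 80 bytes, alignment 8
array of 19: 19 × 80 = 1520

1520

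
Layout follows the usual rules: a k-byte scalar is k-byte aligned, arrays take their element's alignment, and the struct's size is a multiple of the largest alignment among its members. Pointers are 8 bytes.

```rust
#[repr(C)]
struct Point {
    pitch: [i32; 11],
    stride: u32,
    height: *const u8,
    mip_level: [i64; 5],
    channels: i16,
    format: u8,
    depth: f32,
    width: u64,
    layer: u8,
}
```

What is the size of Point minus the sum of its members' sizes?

0..44  pitch  (44B, 4-aligned)
44..48  stride  (4B, 4-aligned)
48..56  height  (8B, 8-aligned)
56..96  mip_level  (40B, 8-aligned)
96..98  channels  (2B, 2-aligned)
98..99  format  (1B, 1-aligned)
99..100  -- padding (1B)
100..104  depth  (4B, 4-aligned)
104..112  width  (8B, 8-aligned)
112..113  layer  (1B, 1-aligned)
113..120  -- tail padding (7B)
sizeof = 120, alignof = 8
data bytes 112, size 120 → padding 8

8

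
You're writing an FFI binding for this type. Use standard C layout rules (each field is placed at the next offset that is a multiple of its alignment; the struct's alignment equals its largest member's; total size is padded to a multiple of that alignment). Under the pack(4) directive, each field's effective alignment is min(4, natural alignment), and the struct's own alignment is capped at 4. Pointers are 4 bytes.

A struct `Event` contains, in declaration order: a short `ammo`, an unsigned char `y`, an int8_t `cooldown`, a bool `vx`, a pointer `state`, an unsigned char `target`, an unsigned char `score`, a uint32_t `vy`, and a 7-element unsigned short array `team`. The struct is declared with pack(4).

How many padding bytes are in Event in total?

ammo at 0 (size 2, align 2) → ends 2
y at 2 (size 1, align 1) → ends 3
cooldown at 3 (size 1, align 1) → ends 4
vx at 4 (size 1, align 1) → ends 5
pad 3 to align 4 for state
state at 8 (size 4, align 4) → ends 12
target at 12 (size 1, align 1) → ends 13
score at 13 (size 1, align 1) → ends 14
pad 2 to align 4 for vy
vy at 16 (size 4, align 4) → ends 20
team at 20 (size 14, align 2) → ends 34
tail pad 2 to reach multiple of 4
total 36 bytes, alignment 4
data bytes 29, size 36 → padding 7

7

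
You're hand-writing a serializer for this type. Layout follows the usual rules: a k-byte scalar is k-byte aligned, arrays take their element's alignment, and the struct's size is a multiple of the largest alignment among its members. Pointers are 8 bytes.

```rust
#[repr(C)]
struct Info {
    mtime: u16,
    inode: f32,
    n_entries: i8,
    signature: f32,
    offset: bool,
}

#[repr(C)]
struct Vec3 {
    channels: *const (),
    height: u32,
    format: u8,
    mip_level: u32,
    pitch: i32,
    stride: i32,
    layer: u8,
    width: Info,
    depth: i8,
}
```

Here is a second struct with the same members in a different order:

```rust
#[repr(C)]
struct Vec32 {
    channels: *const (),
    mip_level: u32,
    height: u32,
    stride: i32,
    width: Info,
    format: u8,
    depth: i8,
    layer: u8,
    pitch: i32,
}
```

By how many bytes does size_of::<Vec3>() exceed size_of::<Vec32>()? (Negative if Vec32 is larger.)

Info: @0: mtime [2B, align 2] → 2; +2 pad (align 4); @4: inode [4B, align 4] → 8; @8: n_entries [1B, align 1] → 9; +3 pad (align 4); @12: signature [4B, align 4] → 16; @16: offset [1B, align 1] → 17; +3 tail pad (align 4); size 20, align 4
@0: channels [8B, align 8] → 8
@8: height [4B, align 4] → 12
@12: format [1B, align 1] → 13
+3 pad (align 4)
@16: mip_level [4B, align 4] → 20
@20: pitch [4B, align 4] → 24
@24: stride [4B, align 4] → 28
@28: layer [1B, align 1] → 29
+3 pad (align 4)
@32: width [20B, align 4] → 52
@52: depth [1B, align 1] → 53
+3 tail pad (align 8)
size 56, align 8
— Vec32 —
@0: channels [8B, align 8] → 8
@8: mip_level [4B, align 4] → 12
@12: height [4B, align 4] → 16
@16: stride [4B, align 4] → 20
@20: width [20B, align 4] → 40
@40: format [1B, align 1] → 41
@41: depth [1B, align 1] → 42
@42: layer [1B, align 1] → 43
+1 pad (align 4)
@44: pitch [4B, align 4] → 48
size 48, align 8
56 − 48 = 8

8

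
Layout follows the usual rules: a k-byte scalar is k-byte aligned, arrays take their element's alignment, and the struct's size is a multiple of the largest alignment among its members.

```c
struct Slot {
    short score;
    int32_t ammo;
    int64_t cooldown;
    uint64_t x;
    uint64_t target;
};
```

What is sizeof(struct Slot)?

@0: score [2B, align 2] → 2
+2 pad (align 4)
@4: ammo [4B, align 4] → 8
@8: cooldown [8B, align 8] → 16
@16: x [8B, align 8] → 24
@24: target [8B, align 8] → 32
size 32, align 8

32 bytes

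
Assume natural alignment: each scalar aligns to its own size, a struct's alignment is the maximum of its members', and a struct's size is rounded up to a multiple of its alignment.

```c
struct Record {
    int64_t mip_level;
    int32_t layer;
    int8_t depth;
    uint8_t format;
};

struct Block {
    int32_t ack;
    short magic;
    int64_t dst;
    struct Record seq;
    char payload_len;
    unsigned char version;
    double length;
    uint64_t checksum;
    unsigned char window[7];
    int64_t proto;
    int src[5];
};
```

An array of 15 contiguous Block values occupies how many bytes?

Record: mip_level at 0 (size 8, align 8) → ends 8; layer at 8 (size 4, align 4) → ends 12; depth at 12 (size 1, align 1) → ends 13; format at 13 (size 1, align 1) → ends 14; tail pad 2 to reach multiple of 8; total 16 bytes, alignment 8
ack at 0 (size 4, align 4) → ends 4
magic at 4 (size 2, align 2) → ends 6
pad 2 to align 8 for dst
dst at 8 (size 8, align 8) → ends 16
seq at 16 (size 16, align 8) → ends 32
payload_len at 32 (size 1, align 1) → ends 33
version at 33 (size 1, align 1) → ends 34
pad 6 to align 8 for length
length at 40 (size 8, align 8) → ends 48
checksum at 48 (size 8, align 8) → ends 56
window at 56 (size 7, align 1) → ends 63
pad 1 to align 8 for proto
proto at 64 (size 8, align 8) → ends 72
src at 72 (size 20, align 4) → ends 92
tail pad 4 to reach multiple of 8
total 96 bytes, alignment 8
array of 15: 15 × 96 = 1440

1440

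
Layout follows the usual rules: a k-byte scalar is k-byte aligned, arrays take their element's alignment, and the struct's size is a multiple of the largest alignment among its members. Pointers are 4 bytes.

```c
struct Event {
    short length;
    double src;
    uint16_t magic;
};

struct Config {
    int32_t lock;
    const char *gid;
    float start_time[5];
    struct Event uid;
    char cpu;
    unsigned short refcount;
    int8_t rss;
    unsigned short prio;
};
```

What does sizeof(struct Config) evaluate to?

64

Event: length at 0 (size 2, align 2) → ends 2; pad 6 to align 8 for src; src at 8 (size 8, align 8) → ends 16; magic at 16 (size 2, align 2) → ends 18; tail pad 6 to reach multiple of 8; total 24 bytes, alignment 8
lock at 0 (size 4, align 4) → ends 4
gid at 4 (size 4, align 4) → ends 8
start_time at 8 (size 20, align 4) → ends 28
pad 4 to align 8 for uid
uid at 32 (size 24, align 8) → ends 56
cpu at 56 (size 1, align 1) → ends 57
pad 1 to align 2 for refcount
refcount at 58 (size 2, align 2) → ends 60
rss at 60 (size 1, align 1) → ends 61
pad 1 to align 2 for prio
prio at 62 (size 2, align 2) → ends 64
total 64 bytes, alignment 8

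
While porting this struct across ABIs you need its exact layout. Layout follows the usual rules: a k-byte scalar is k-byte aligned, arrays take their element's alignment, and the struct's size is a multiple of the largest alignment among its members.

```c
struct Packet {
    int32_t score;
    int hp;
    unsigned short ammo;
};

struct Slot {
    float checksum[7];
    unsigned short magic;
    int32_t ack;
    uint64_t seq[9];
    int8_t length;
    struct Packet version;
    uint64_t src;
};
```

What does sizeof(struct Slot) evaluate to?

136 bytes

Packet: @0: score [4B, align 4] → 4; @4: hp [4B, align 4] → 8; @8: ammo [2B, align 2] → 10; +2 tail pad (align 4); size 12, align 4
@0: checksum [28B, align 4] → 28
@28: magic [2B, align 2] → 30
+2 pad (align 4)
@32: ack [4B, align 4] → 36
+4 pad (align 8)
@40: seq [72B, align 8] → 112
@112: length [1B, align 1] → 113
+3 pad (align 4)
@116: version [12B, align 4] → 128
@128: src [8B, align 8] → 136
size 136, align 8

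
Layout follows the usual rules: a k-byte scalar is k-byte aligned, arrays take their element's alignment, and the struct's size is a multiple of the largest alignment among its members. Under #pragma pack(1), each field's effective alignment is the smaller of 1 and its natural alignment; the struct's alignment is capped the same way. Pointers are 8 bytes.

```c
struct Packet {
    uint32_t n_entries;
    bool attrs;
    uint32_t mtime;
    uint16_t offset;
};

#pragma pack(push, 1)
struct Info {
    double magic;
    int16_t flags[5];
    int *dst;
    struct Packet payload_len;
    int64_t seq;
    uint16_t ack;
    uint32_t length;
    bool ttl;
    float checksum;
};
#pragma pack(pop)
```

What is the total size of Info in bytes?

61 bytes

Packet: n_entries at 0 (size 4, align 4) → ends 4; attrs at 4 (size 1, align 1) → ends 5; pad 3 to align 4 for mtime; mtime at 8 (size 4, align 4) → ends 12; offset at 12 (size 2, align 2) → ends 14; tail pad 2 to reach multiple of 4; total 16 bytes, alignment 4
magic at 0 (size 8, align 1) → ends 8
flags at 8 (size 10, align 1) → ends 18
dst at 18 (size 8, align 1) → ends 26
payload_len at 26 (size 16, align 1) → ends 42
seq at 42 (size 8, align 1) → ends 50
ack at 50 (size 2, align 1) → ends 52
length at 52 (size 4, align 1) → ends 56
ttl at 56 (size 1, align 1) → ends 57
checksum at 57 (size 4, align 1) → ends 61
total 61 bytes, alignment 1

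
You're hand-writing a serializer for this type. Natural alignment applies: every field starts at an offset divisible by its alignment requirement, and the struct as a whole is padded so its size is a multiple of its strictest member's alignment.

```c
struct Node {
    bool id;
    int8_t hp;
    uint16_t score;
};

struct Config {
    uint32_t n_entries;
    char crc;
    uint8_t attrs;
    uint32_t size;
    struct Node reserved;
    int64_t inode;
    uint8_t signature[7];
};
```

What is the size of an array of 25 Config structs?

Node: @0: id [1B, align 1] → 1; @1: hp [1B, align 1] → 2; @2: score [2B, align 2] → 4; size 4, align 2
@0: n_entries [4B, align 4] → 4
@4: crc [1B, align 1] → 5
@5: attrs [1B, align 1] → 6
+2 pad (align 4)
@8: size [4B, align 4] → 12
@12: reserved [4B, align 2] → 16
@16: inode [8B, align 8] → 24
@24: signature [7B, align 1] → 31
+1 tail pad (align 8)
size 32, align 8
array of 25: 25 × 32 = 800

800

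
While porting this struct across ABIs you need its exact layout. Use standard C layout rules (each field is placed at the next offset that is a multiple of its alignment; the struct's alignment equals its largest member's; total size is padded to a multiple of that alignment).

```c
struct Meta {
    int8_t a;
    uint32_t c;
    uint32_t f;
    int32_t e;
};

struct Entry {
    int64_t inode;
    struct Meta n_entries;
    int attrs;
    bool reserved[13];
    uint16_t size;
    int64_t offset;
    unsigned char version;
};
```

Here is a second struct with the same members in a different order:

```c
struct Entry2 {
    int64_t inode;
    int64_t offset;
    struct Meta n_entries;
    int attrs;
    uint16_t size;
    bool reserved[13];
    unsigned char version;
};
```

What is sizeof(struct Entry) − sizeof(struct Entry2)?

Meta: @0: a [1B, align 1] → 1; +3 pad (align 4); @4: c [4B, align 4] → 8; @8: f [4B, align 4] → 12; @12: e [4B, align 4] → 16; size 16, align 4
@0: inode [8B, align 8] → 8
@8: n_entries [16B, align 4] → 24
@24: attrs [4B, align 4] → 28
@28: reserved [13B, align 1] → 41
+1 pad (align 2)
@42: size [2B, align 2] → 44
+4 pad (align 8)
@48: offset [8B, align 8] → 56
@56: version [1B, align 1] → 57
+7 tail pad (align 8)
size 64, align 8
— Entry2 —
@0: inode [8B, align 8] → 8
@8: offset [8B, align 8] → 16
@16: n_entries [16B, align 4] → 32
@32: attrs [4B, align 4] → 36
@36: size [2B, align 2] → 38
@38: reserved [13B, align 1] → 51
@51: version [1B, align 1] → 52
+4 tail pad (align 8)
size 56, align 8
64 − 56 = 8

8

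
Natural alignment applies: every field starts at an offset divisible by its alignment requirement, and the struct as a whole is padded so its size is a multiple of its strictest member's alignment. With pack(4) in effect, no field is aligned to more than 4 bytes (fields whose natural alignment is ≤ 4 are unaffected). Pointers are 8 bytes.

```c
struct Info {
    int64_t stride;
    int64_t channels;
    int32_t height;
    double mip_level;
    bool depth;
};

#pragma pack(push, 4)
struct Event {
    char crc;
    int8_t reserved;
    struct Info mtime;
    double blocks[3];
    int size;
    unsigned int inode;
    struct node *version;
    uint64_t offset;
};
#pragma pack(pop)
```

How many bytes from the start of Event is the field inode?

Info: stride at 0 (size 8, align 8) → ends 8; channels at 8 (size 8, align 8) → ends 16; height at 16 (size 4, align 4) → ends 20; pad 4 to align 8 for mip_level; mip_level at 24 (size 8, align 8) → ends 32; depth at 32 (size 1, align 1) → ends 33; tail pad 7 to reach multiple of 8; total 40 bytes, alignment 8
crc at 0 (size 1, align 1) → ends 1
reserved at 1 (size 1, align 1) → ends 2
pad 2 to align 4 for mtime
mtime at 4 (size 40, align 4) → ends 44
blocks at 44 (size 24, align 4) → ends 68
size at 68 (size 4, align 4) → ends 72
inode at 72 (size 4, align 4) → ends 76

72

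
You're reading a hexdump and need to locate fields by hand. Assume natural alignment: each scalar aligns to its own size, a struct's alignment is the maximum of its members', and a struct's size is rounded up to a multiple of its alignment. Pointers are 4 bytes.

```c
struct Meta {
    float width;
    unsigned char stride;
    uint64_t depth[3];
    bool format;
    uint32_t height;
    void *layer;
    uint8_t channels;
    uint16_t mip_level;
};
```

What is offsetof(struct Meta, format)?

width at 0 (size 4, align 4) → ends 4
stride at 4 (size 1, align 1) → ends 5
pad 3 to align 8 for depth
depth at 8 (size 24, align 8) → ends 32
format at 32 (size 1, align 1) → ends 33

32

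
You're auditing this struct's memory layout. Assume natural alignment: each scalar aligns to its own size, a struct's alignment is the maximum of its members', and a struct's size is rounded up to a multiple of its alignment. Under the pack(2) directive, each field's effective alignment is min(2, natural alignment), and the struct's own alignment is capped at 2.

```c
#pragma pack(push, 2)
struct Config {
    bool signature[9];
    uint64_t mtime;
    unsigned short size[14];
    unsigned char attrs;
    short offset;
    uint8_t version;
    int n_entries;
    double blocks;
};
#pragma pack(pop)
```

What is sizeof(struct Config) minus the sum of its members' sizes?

3

signature at 0 (size 9, align 1) → ends 9
pad 1 to align 2 for mtime
mtime at 10 (size 8, align 2) → ends 18
size at 18 (size 28, align 2) → ends 46
attrs at 46 (size 1, align 1) → ends 47
pad 1 to align 2 for offset
offset at 48 (size 2, align 2) → ends 50
version at 50 (size 1, align 1) → ends 51
pad 1 to align 2 for n_entries
n_entries at 52 (size 4, align 2) → ends 56
blocks at 56 (size 8, align 2) → ends 64
total 64 bytes, alignment 2
data bytes 61, size 64 → padding 3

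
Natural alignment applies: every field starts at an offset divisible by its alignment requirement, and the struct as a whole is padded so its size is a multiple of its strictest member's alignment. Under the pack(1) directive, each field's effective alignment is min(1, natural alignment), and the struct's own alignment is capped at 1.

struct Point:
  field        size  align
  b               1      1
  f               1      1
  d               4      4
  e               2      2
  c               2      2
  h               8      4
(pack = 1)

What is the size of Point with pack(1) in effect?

0..1  b  (1B, 1-aligned)
1..2  f  (1B, 1-aligned)
2..6  d  (4B, 1-aligned)
6..8  e  (2B, 1-aligned)
8..10  c  (2B, 1-aligned)
10..18  h  (8B, 1-aligned)
sizeof = 18, alignof = 1

18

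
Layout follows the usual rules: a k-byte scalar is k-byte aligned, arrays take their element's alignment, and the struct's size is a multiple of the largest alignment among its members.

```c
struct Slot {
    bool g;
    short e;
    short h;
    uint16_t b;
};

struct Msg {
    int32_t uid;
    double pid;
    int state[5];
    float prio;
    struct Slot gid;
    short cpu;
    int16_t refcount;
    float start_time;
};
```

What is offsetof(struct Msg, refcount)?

Slot: g at 0 (size 1, align 1) → ends 1; pad 1 to align 2 for e; e at 2 (size 2, align 2) → ends 4; h at 4 (size 2, align 2) → ends 6; b at 6 (size 2, align 2) → ends 8; total 8 bytes, alignment 2
uid at 0 (size 4, align 4) → ends 4
pad 4 to align 8 for pid
pid at 8 (size 8, align 8) → ends 16
state at 16 (size 20, align 4) → ends 36
prio at 36 (size 4, align 4) → ends 40
gid at 40 (size 8, align 2) → ends 48
cpu at 48 (size 2, align 2) → ends 50
refcount at 50 (size 2, align 2) → ends 52

50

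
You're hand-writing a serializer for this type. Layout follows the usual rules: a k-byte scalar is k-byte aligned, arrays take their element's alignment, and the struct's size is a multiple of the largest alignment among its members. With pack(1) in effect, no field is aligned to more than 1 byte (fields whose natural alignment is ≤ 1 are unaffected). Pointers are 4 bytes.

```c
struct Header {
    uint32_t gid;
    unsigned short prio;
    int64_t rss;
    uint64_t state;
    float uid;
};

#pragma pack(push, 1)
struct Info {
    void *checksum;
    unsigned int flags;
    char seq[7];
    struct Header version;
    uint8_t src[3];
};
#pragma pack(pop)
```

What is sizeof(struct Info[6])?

300

Header: gid at 0 (size 4, align 4) → ends 4; prio at 4 (size 2, align 2) → ends 6; pad 2 to align 8 for rss; rss at 8 (size 8, align 8) → ends 16; state at 16 (size 8, align 8) → ends 24; uid at 24 (size 4, align 4) → ends 28; tail pad 4 to reach multiple of 8; total 32 bytes, alignment 8
checksum at 0 (size 4, align 1) → ends 4
flags at 4 (size 4, align 1) → ends 8
seq at 8 (size 7, align 1) → ends 15
version at 15 (size 32, align 1) → ends 47
src at 47 (size 3, align 1) → ends 50
total 50 bytes, alignment 1
array of 6: 6 × 50 = 300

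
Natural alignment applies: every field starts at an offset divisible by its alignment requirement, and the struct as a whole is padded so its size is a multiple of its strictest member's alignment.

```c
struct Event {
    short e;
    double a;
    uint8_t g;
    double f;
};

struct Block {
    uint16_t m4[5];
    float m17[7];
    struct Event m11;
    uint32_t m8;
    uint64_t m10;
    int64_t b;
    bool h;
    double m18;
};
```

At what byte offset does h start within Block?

Event: @0: e [2B, align 2] → 2; +6 pad (align 8); @8: a [8B, align 8] → 16; @16: g [1B, align 1] → 17; +7 pad (align 8); @24: f [8B, align 8] → 32; size 32, align 8
@0: m4 [10B, align 2] → 10
+2 pad (align 4)
@12: m17 [28B, align 4] → 40
@40: m11 [32B, align 8] → 72
@72: m8 [4B, align 4] → 76
+4 pad (align 8)
@80: m10 [8B, align 8] → 88
@88: b [8B, align 8] → 96
@96: h [1B, align 1] → 97

96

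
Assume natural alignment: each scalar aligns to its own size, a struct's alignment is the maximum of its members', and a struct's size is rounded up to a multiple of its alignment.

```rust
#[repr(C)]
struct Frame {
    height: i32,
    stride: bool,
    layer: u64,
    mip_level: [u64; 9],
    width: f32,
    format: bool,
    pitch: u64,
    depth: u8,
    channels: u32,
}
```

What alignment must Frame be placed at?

8

member alignments: height=4, stride=1, layer=8, mip_level=8, width=4, format=1, pitch=8, depth=1, channels=4
max = 8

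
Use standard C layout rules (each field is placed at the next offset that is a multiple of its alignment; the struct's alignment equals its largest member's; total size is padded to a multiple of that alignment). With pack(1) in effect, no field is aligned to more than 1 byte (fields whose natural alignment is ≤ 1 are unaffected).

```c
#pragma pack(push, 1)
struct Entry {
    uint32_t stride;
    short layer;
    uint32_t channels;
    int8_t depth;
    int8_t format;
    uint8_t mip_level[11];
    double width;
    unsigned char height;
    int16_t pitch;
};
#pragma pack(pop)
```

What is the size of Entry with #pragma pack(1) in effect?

34

@0: stride [4B, align 1] → 4
@4: layer [2B, align 1] → 6
@6: channels [4B, align 1] → 10
@10: depth [1B, align 1] → 11
@11: format [1B, align 1] → 12
@12: mip_level [11B, align 1] → 23
@23: width [8B, align 1] → 31
@31: height [1B, align 1] → 32
@32: pitch [2B, align 1] → 34
size 34, align 1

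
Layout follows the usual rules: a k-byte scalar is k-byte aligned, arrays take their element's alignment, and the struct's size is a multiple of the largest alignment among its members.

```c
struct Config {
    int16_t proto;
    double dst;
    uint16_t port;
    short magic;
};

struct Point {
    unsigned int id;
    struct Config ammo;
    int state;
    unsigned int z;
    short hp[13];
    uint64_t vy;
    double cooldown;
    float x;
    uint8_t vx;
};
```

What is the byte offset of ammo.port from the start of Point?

Config: proto at 0 (size 2, align 2) → ends 2; pad 6 to align 8 for dst; dst at 8 (size 8, align 8) → ends 16; port at 16 (size 2, align 2) → ends 18; magic at 18 (size 2, align 2) → ends 20; tail pad 4 to reach multiple of 8; total 24 bytes, alignment 8
id at 0 (size 4, align 4) → ends 4
pad 4 to align 8 for ammo
ammo at 8 (size 24, align 8) → ends 32
within Config: port at 16
8 + 16 = 24

24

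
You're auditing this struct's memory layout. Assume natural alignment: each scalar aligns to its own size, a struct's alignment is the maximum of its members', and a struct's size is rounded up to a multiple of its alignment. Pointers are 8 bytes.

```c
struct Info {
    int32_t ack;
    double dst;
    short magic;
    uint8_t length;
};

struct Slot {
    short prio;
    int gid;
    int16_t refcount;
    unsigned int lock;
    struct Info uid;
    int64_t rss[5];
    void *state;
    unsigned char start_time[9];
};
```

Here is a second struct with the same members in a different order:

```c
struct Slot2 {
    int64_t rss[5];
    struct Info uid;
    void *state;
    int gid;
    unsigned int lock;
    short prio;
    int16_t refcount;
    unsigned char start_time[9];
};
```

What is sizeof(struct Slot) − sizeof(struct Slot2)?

Info: ack at 0 (size 4, align 4) → ends 4; pad 4 to align 8 for dst; dst at 8 (size 8, align 8) → ends 16; magic at 16 (size 2, align 2) → ends 18; length at 18 (size 1, align 1) → ends 19; tail pad 5 to reach multiple of 8; total 24 bytes, alignment 8
prio at 0 (size 2, align 2) → ends 2
pad 2 to align 4 for gid
gid at 4 (size 4, align 4) → ends 8
refcount at 8 (size 2, align 2) → ends 10
pad 2 to align 4 for lock
lock at 12 (size 4, align 4) → ends 16
uid at 16 (size 24, align 8) → ends 40
rss at 40 (size 40, align 8) → ends 80
state at 80 (size 8, align 8) → ends 88
start_time at 88 (size 9, align 1) → ends 97
tail pad 7 to reach multiple of 8
total 104 bytes, alignment 8
— Slot2 —
rss at 0 (size 40, align 8) → ends 40
uid at 40 (size 24, align 8) → ends 64
state at 64 (size 8, align 8) → ends 72
gid at 72 (size 4, align 4) → ends 76
lock at 76 (size 4, align 4) → ends 80
prio at 80 (size 2, align 2) → ends 82
refcount at 82 (size 2, align 2) → ends 84
start_time at 84 (size 9, align 1) → ends 93
tail pad 3 to reach multiple of 8
total 96 bytes, alignment 8
104 − 96 = 8

8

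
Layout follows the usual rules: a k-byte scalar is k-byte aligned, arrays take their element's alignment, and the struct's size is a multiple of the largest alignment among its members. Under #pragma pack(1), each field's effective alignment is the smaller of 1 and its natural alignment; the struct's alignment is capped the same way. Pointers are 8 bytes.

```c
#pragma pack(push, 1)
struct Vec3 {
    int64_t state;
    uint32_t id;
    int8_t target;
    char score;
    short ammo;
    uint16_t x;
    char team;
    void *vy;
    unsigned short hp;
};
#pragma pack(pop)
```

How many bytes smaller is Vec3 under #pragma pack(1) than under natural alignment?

natural layout:
  @0: state [8B, align 8] → 8
  @8: id [4B, align 4] → 12
  @12: target [1B, align 1] → 13
  @13: score [1B, align 1] → 14
  @14: ammo [2B, align 2] → 16
  @16: x [2B, align 2] → 18
  @18: team [1B, align 1] → 19
  +5 pad (align 8)
  @24: vy [8B, align 8] → 32
  @32: hp [2B, align 2] → 34
  +6 tail pad (align 8)
  size 40, align 8
packed(1) layout:
  @0: state [8B, align 1] → 8
  @8: id [4B, align 1] → 12
  @12: target [1B, align 1] → 13
  @13: score [1B, align 1] → 14
  @14: ammo [2B, align 1] → 16
  @16: x [2B, align 1] → 18
  @18: team [1B, align 1] → 19
  @19: vy [8B, align 1] → 27
  @27: hp [2B, align 1] → 29
  size 29, align 1
40 − 29 = 11

11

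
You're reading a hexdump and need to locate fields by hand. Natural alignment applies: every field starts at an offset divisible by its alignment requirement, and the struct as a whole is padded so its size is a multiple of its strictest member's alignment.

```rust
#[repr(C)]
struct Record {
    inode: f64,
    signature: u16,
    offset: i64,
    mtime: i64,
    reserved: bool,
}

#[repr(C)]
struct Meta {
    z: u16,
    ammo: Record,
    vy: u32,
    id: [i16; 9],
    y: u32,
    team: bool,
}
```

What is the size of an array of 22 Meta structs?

Record: @0: inode [8B, align 8] → 8; @8: signature [2B, align 2] → 10; +6 pad (align 8); @16: offset [8B, align 8] → 24; @24: mtime [8B, align 8] → 32; @32: reserved [1B, align 1] → 33; +7 tail pad (align 8); size 40, align 8
@0: z [2B, align 2] → 2
+6 pad (align 8)
@8: ammo [40B, align 8] → 48
@48: vy [4B, align 4] → 52
@52: id [18B, align 2] → 70
+2 pad (align 4)
@72: y [4B, align 4] → 76
@76: team [1B, align 1] → 77
+3 tail pad (align 8)
size 80, align 8
array of 22: 22 × 80 = 1760

1760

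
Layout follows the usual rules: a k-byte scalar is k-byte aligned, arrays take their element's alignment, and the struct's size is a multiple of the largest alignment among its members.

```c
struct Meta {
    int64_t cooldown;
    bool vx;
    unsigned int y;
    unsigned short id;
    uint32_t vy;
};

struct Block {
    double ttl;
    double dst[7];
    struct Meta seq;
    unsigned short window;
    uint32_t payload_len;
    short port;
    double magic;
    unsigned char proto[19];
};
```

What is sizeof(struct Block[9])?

1224

Meta: 0..8  cooldown  (8B, 8-aligned); 8..9  vx  (1B, 1-aligned); 9..12  -- padding (3B); 12..16  y  (4B, 4-aligned); 16..18  id  (2B, 2-aligned); 18..20  -- padding (2B); 20..24  vy  (4B, 4-aligned); sizeof = 24, alignof = 8
0..8  ttl  (8B, 8-aligned)
8..64  dst  (56B, 8-aligned)
64..88  seq  (24B, 8-aligned)
88..90  window  (2B, 2-aligned)
90..92  -- padding (2B)
92..96  payload_len  (4B, 4-aligned)
96..98  port  (2B, 2-aligned)
98..104  -- padding (6B)
104..112  magic  (8B, 8-aligned)
112..131  proto  (19B, 1-aligned)
131..136  -- tail padding (5B)
sizeof = 136, alignof = 8
array of 9: 9 × 136 = 1224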